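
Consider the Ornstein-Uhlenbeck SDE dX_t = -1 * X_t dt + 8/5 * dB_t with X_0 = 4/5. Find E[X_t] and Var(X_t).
E[X_t] = 4*exp(-t)/5; Var(X_t) = 32/25 - 32*exp(-2*t)/25

The OU SDE dX = -theta X dt + sigma dB admits the integrating factor exp(theta t): d(exp(theta t) X_t) = sigma exp(theta t) dB_t. Integrating from 0 to t:
  X_t = x_0 * exp(-theta t) + sigma * int_0^t exp(-theta (t-s)) dB_s.
The Itô integral has mean 0 and (by the Itô isometry) variance sigma^2 * int_0^t exp(-2 theta (t - s)) ds = sigma^2 * (1 - exp(-2 theta t)) / (2 theta).
With theta = 1, sigma = 8/5, x_0 = 4/5:
  E[X_t] = 4/5 * exp(-1 t) = 4*exp(-t)/5
  Var(X_t) = (8/5)^2 * (1 - exp(-2*1 t)) / (2 * 1) = 32/25 - 32*exp(-2*t)/25.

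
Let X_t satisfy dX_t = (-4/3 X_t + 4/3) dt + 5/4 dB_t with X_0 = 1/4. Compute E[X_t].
E[X_t] = 1 - 3*exp(-4*t/3)/4

Taking expectations and using E[dB_t] = 0, the mean m(t) = E[X_t] satisfies the ODE m'(t) = a m(t) + b with m(0) = x_0. With a = -4/3, b = 4/3, x_0 = 1/4, the solution is
  m(t) = x_0 * exp(a t) + (b/a) * (exp(a t) - 1)
       = (1/4) * exp((-4/3) t) + ((4/3)/(-4/3)) * (exp((-4/3) t) - 1)
       = 1 - 3*exp(-4*t/3)/4.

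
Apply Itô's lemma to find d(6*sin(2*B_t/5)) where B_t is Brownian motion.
d(6*sin(2*B_t/5)) = (-12*sin(2*B_t/5)/25) dt + (12*cos(2*B_t/5)/5) dB_t

Itô's formula for f(B_t) gives d f(B_t) = f'(B_t) dB_t + (1/2) f''(B_t) dt. Compute derivatives of f(x) = 6*sin(2*x/5):
  f'(x)  = 12*cos(2*x/5)/5
  f''(x) = -24*sin(2*x/5)/25
Substitute x = B_t and multiply the f'' term by 1/2:
  drift     = (1/2) * (-24*sin(2*x/5)/25) evaluated at B_t = -12*sin(2*B_t/5)/25
  diffusion = (12*cos(2*x/5)/5) evaluated at B_t = 12*cos(2*B_t/5)/5
Therefore d(6*sin(2*B_t/5)) = (-12*sin(2*B_t/5)/25) dt + (12*cos(2*B_t/5)/5) dB_t.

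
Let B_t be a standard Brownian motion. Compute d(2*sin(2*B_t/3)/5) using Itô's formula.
d(2*sin(2*B_t/3)/5) = (-4*sin(2*B_t/3)/45) dt + (4*cos(2*B_t/3)/15) dB_t

Itô's formula for f(B_t) gives d f(B_t) = f'(B_t) dB_t + (1/2) f''(B_t) dt. Compute derivatives of f(x) = 2*sin(2*x/3)/5:
  f'(x)  = 4*cos(2*x/3)/15
  f''(x) = -8*sin(2*x/3)/45
Substitute x = B_t and multiply the f'' term by 1/2:
  drift     = (1/2) * (-8*sin(2*x/3)/45) evaluated at B_t = -4*sin(2*B_t/3)/45
  diffusion = (4*cos(2*x/3)/15) evaluated at B_t = 4*cos(2*B_t/3)/15
Therefore d(2*sin(2*B_t/3)/5) = (-4*sin(2*B_t/3)/45) dt + (4*cos(2*B_t/3)/15) dB_t.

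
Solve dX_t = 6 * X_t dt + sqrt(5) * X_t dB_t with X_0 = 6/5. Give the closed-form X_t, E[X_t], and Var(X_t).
X_t = 6/5 * exp((7/2) t + (sqrt(5)) B_t); E[X_t] = 6*exp(6*t)/5; Var(X_t) = 36*(exp(5*t) - 1)*exp(12*t)/25

For GBM dX = mu X dt + sigma X dB with X_0 = x_0, apply Itô to Y = log X: dY = (mu - sigma^2/2) dt + sigma dB, so Y_t = log(x_0) + (mu - sigma^2/2) t + sigma B_t and hence X_t = x_0 * exp((mu - sigma^2/2) t + sigma B_t).
With mu = 6, sigma = sqrt(5), x_0 = 6/5, this gives:
  X_t = 6/5 * exp((7/2) * t + (sqrt(5)) * B_t).
Since sigma*B_t ~ Normal(0, sigma^2 t), E[exp(sigma*B_t)] = exp(sigma^2 t / 2); so E[X_t] = x_0 * exp((mu - sigma^2/2) t) * exp(sigma^2 t / 2) = x_0 * exp(mu t) = 6*exp(6*t)/5.
Var(X_t) = E[X_t^2] - (E[X_t])^2 = x_0^2 * exp(2 mu t) * (exp(sigma^2 t) - 1) = 36*(exp(5*t) - 1)*exp(12*t)/25.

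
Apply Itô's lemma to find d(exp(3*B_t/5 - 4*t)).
d(exp(3*B_t/5 - 4*t)) = (-191*exp(3*B_t/5 - 4*t)/50) dt + (3*exp(3*B_t/5 - 4*t)/5) dB_t

Itô's formula for f(t, x): d f(t, B_t) = (f_t + (1/2) f_xx) dt + f_x dB_t. Compute partials of f(t, x) = exp(-4*t + 3*x/5):
  f_t(t,x)  = -4*exp(-4*t + 3*x/5)
  f_x(t,x)  = 3*exp(-4*t + 3*x/5)/5
  f_xx(t,x) = 9*exp(-4*t + 3*x/5)/25
Assemble drift = f_t + (1/2) f_xx = -191*exp(-4*t + 3*x/5)/50 and diffusion = f_x = 3*exp(-4*t + 3*x/5)/5. Substituting x = B_t:
  d(exp(3*B_t/5 - 4*t)) = (-191*exp(3*B_t/5 - 4*t)/50) dt + (3*exp(3*B_t/5 - 4*t)/5) dB_t.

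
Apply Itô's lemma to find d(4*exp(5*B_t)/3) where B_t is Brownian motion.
d(4*exp(5*B_t)/3) = (50*exp(5*B_t)/3) dt + (20*exp(5*B_t)/3) dB_t

Itô's formula for f(B_t) gives d f(B_t) = f'(B_t) dB_t + (1/2) f''(B_t) dt. Compute derivatives of f(x) = 4*exp(5*x)/3:
  f'(x)  = 20*exp(5*x)/3
  f''(x) = 100*exp(5*x)/3
Substitute x = B_t and multiply the f'' term by 1/2:
  drift     = (1/2) * (100*exp(5*x)/3) evaluated at B_t = 50*exp(5*B_t)/3
  diffusion = (20*exp(5*x)/3) evaluated at B_t = 20*exp(5*B_t)/3
Therefore d(4*exp(5*B_t)/3) = (50*exp(5*B_t)/3) dt + (20*exp(5*B_t)/3) dB_t.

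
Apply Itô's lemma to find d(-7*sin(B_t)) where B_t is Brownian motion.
d(-7*sin(B_t)) = (7*sin(B_t)/2) dt + (-7*cos(B_t)) dB_t

Itô's formula for f(B_t) gives d f(B_t) = f'(B_t) dB_t + (1/2) f''(B_t) dt. Compute derivatives of f(x) = -7*sin(x):
  f'(x)  = -7*cos(x)
  f''(x) = 7*sin(x)
Substitute x = B_t and multiply the f'' term by 1/2:
  drift     = (1/2) * (7*sin(x)) evaluated at B_t = 7*sin(B_t)/2
  diffusion = (-7*cos(x)) evaluated at B_t = -7*cos(B_t)
Therefore d(-7*sin(B_t)) = (7*sin(B_t)/2) dt + (-7*cos(B_t)) dB_t.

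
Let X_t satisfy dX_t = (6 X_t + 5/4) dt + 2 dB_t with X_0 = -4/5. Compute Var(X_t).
Var(X_t) = exp(12*t)/3 - 1/3

The variance V(t) = Var(X_t) satisfies V'(t) = 2 a V(t) + c^2 with V(0) = 0 (drift coefficient is linear in X, diffusion is constant). With a = 6, c = 2, the solution is
  V(t) = (c^2 / (2 a)) * (exp(2 a t) - 1)
       = (2^2 / (2*6)) * (exp(12 t) - 1)
       = exp(12*t)/3 - 1/3.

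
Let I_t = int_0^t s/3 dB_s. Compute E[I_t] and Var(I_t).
E[I_t] = 0; Var(I_t) = t^3/27

The Itô integral of a deterministic integrand f(s) has mean 0 because each increment f(s) * (B_{s+ds} - B_s) has mean 0. By the Itô isometry:
  Var( int_0^t f(s) dB_s ) = E[ (int_0^t f(s) dB_s)^2 ] = int_0^t f(s)^2 ds.
Here f(s) = s/3, so f(s)^2 = s^2/9. Integrate:
  int_0^t (s^2/9) ds = t^3/27.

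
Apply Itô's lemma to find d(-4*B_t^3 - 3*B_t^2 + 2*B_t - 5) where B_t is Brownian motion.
d(-4*B_t^3 - 3*B_t^2 + 2*B_t - 5) = (-12*B_t - 3) dt + (-12*B_t^2 - 6*B_t + 2) dB_t

Itô's formula for f(B_t) gives d f(B_t) = f'(B_t) dB_t + (1/2) f''(B_t) dt. Compute derivatives of f(x) = -4*x^3 - 3*x^2 + 2*x - 5:
  f'(x)  = -12*x^2 - 6*x + 2
  f''(x) = -24*x - 6
Substitute x = B_t and multiply the f'' term by 1/2:
  drift     = (1/2) * (-24*x - 6) evaluated at B_t = -12*B_t - 3
  diffusion = (-12*x^2 - 6*x + 2) evaluated at B_t = -12*B_t^2 - 6*B_t + 2
Therefore d(-4*B_t^3 - 3*B_t^2 + 2*B_t - 5) = (-12*B_t - 3) dt + (-12*B_t^2 - 6*B_t + 2) dB_t.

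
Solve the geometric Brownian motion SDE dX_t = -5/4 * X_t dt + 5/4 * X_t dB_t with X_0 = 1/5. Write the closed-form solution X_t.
X_t = 1/5 * exp((-65/32) * t + (5/4) * B_t)

For GBM dX = mu X dt + sigma X dB with X_0 = x_0, apply Itô to Y = log X: dY = (mu - sigma^2/2) dt + sigma dB, so Y_t = log(x_0) + (mu - sigma^2/2) t + sigma B_t and hence X_t = x_0 * exp((mu - sigma^2/2) t + sigma B_t).
With mu = -5/4, sigma = 5/4, x_0 = 1/5, this gives:
  X_t = 1/5 * exp((-65/32) * t + (5/4) * B_t).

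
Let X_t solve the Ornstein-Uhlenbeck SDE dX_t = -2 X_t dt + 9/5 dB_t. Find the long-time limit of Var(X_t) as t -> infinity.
lim Var(X_t) = 81/100

The OU SDE dX = -theta X dt + sigma dB admits the integrating factor exp(theta t): d(exp(theta t) X_t) = sigma exp(theta t) dB_t. Integrating from 0 to t gives X_t = x_0 * exp(-theta t) + sigma * int_0^t exp(-theta (t-s)) dB_s for any initial x_0. The Itô integral has variance (by the Itô isometry) sigma^2 * int_0^t exp(-2 theta (t - s)) ds = sigma^2 * (1 - exp(-2 theta t)) / (2 theta), independent of x_0.
With theta = 2, sigma = 9/5:
  Var(X_t) = (9/5)^2 * (1 - exp(-2*2 t)) / (2 * 2) = 81/100 - 81*exp(-4*t)/100.
As t -> infinity, exp(-2*2 t) -> 0, so the stationary variance is sigma^2 / (2 theta) = 81/100.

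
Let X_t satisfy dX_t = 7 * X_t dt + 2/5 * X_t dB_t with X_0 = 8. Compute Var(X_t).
Var(X_t) = 64*(exp(4*t/25) - 1)*exp(14*t)

For GBM dX = mu X dt + sigma X dB with X_0 = x_0, apply Itô to Y = log X: dY = (mu - sigma^2/2) dt + sigma dB, so Y_t = log(x_0) + (mu - sigma^2/2) t + sigma B_t and hence X_t = x_0 * exp((mu - sigma^2/2) t + sigma B_t).
With mu = 7, sigma = 2/5, x_0 = 8, this gives:
  X_t = 8 * exp((173/25) * t + (2/5) * B_t).
Since sigma*B_t ~ Normal(0, sigma^2 t), E[exp(sigma*B_t)] = exp(sigma^2 t / 2); so E[X_t] = x_0 * exp((mu - sigma^2/2) t) * exp(sigma^2 t / 2) = x_0 * exp(mu t) = 8*exp(7*t).
Var(X_t) = E[X_t^2] - (E[X_t])^2 = x_0^2 * exp(2 mu t) * (exp(sigma^2 t) - 1) = 64*(exp(4*t/25) - 1)*exp(14*t).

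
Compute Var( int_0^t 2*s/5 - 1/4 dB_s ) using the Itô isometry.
Var = t*(64*t^2 - 120*t + 75)/1200

The Itô integral of a deterministic integrand f(s) has mean 0 because each increment f(s) * (B_{s+ds} - B_s) has mean 0. By the Itô isometry:
  Var( int_0^t f(s) dB_s ) = E[ (int_0^t f(s) dB_s)^2 ] = int_0^t f(s)^2 ds.
Here f(s) = 2*s/5 - 1/4, so f(s)^2 = (8*s - 5)^2/400. Integrate:
  int_0^t ((8*s - 5)^2/400) ds = t*(64*t^2 - 120*t + 75)/1200.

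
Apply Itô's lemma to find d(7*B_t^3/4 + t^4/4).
d(7*B_t^3/4 + t^4/4) = (21*B_t/4 + t^3) dt + (21*B_t^2/4) dB_t

Itô's formula for f(t, x): d f(t, B_t) = (f_t + (1/2) f_xx) dt + f_x dB_t. Compute partials of f(t, x) = t^4/4 + 7*x^3/4:
  f_t(t,x)  = t^3
  f_x(t,x)  = 21*x^2/4
  f_xx(t,x) = 21*x/2
Assemble drift = f_t + (1/2) f_xx = t^3 + 21*x/4 and diffusion = f_x = 21*x^2/4. Substituting x = B_t:
  d(7*B_t^3/4 + t^4/4) = (21*B_t/4 + t^3) dt + (21*B_t^2/4) dB_t.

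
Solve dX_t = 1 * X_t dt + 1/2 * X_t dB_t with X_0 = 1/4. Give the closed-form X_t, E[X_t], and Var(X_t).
X_t = 1/4 * exp((7/8) t + (1/2) B_t); E[X_t] = exp(t)/4; Var(X_t) = (exp(t/4) - 1)*exp(2*t)/16

For GBM dX = mu X dt + sigma X dB with X_0 = x_0, apply Itô to Y = log X: dY = (mu - sigma^2/2) dt + sigma dB, so Y_t = log(x_0) + (mu - sigma^2/2) t + sigma B_t and hence X_t = x_0 * exp((mu - sigma^2/2) t + sigma B_t).
With mu = 1, sigma = 1/2, x_0 = 1/4, this gives:
  X_t = 1/4 * exp((7/8) * t + (1/2) * B_t).
Since sigma*B_t ~ Normal(0, sigma^2 t), E[exp(sigma*B_t)] = exp(sigma^2 t / 2); so E[X_t] = x_0 * exp((mu - sigma^2/2) t) * exp(sigma^2 t / 2) = x_0 * exp(mu t) = exp(t)/4.
Var(X_t) = E[X_t^2] - (E[X_t])^2 = x_0^2 * exp(2 mu t) * (exp(sigma^2 t) - 1) = (exp(t/4) - 1)*exp(2*t)/16.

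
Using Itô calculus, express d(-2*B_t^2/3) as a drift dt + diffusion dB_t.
d(-2*B_t^2/3) = (-2/3) dt + (-4*B_t/3) dB_t

Itô's formula for f(B_t) gives d f(B_t) = f'(B_t) dB_t + (1/2) f''(B_t) dt. Compute derivatives of f(x) = -2*x^2/3:
  f'(x)  = -4*x/3
  f''(x) = -4/3
Substitute x = B_t and multiply the f'' term by 1/2:
  drift     = (1/2) * (-4/3) evaluated at B_t = -2/3
  diffusion = (-4*x/3) evaluated at B_t = -4*B_t/3
Therefore d(-2*B_t^2/3) = (-2/3) dt + (-4*B_t/3) dB_t.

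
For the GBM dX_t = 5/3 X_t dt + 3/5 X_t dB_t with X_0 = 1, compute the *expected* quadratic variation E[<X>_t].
E[<X>_t] = 27*exp(277*t/75)/277 - 27/277

<X>_t = int_0^t ((3/5) * X_s)^2 ds. Taking expectation inside the integral: E[<X>_t] = (3/5)^2 * int_0^t E[X_s^2] ds. For GBM, E[X_s^2] = x_0^2 * exp((2 mu + sigma^2) s). Integrating:
  E[<X>_t] = (3/5)^2 * 1^2 * (exp((2*(5/3) + (3/5)^2) t) - 1) / (2*(5/3) + (3/5)^2)
           = (3/5)^2 * 1^2 * (exp((277/75) t) - 1) / (277/75) = 27*exp(277*t/75)/277 - 27/277.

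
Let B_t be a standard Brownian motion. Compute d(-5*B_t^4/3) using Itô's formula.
d(-5*B_t^4/3) = (-10*B_t^2) dt + (-20*B_t^3/3) dB_t

Itô's formula for f(B_t) gives d f(B_t) = f'(B_t) dB_t + (1/2) f''(B_t) dt. Compute derivatives of f(x) = -5*x^4/3:
  f'(x)  = -20*x^3/3
  f''(x) = -20*x^2
Substitute x = B_t and multiply the f'' term by 1/2:
  drift     = (1/2) * (-20*x^2) evaluated at B_t = -10*B_t^2
  diffusion = (-20*x^3/3) evaluated at B_t = -20*B_t^3/3
Therefore d(-5*B_t^4/3) = (-10*B_t^2) dt + (-20*B_t^3/3) dB_t.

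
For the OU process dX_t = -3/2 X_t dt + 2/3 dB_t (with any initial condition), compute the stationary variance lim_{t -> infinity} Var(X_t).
lim Var(X_t) = 4/27

The OU SDE dX = -theta X dt + sigma dB admits the integrating factor exp(theta t): d(exp(theta t) X_t) = sigma exp(theta t) dB_t. Integrating from 0 to t gives X_t = x_0 * exp(-theta t) + sigma * int_0^t exp(-theta (t-s)) dB_s for any initial x_0. The Itô integral has variance (by the Itô isometry) sigma^2 * int_0^t exp(-2 theta (t - s)) ds = sigma^2 * (1 - exp(-2 theta t)) / (2 theta), independent of x_0.
With theta = 3/2, sigma = 2/3:
  Var(X_t) = (2/3)^2 * (1 - exp(-2*3/2 t)) / (2 * 3/2) = 4/27 - 4*exp(-3*t)/27.
As t -> infinity, exp(-2*3/2 t) -> 0, so the stationary variance is sigma^2 / (2 theta) = 4/27.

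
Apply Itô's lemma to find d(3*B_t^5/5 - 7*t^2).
d(3*B_t^5/5 - 7*t^2) = (6*B_t^3 - 14*t) dt + (3*B_t^4) dB_t

Itô's formula for f(t, x): d f(t, B_t) = (f_t + (1/2) f_xx) dt + f_x dB_t. Compute partials of f(t, x) = -7*t^2 + 3*x^5/5:
  f_t(t,x)  = -14*t
  f_x(t,x)  = 3*x^4
  f_xx(t,x) = 12*x^3
Assemble drift = f_t + (1/2) f_xx = -14*t + 6*x^3 and diffusion = f_x = 3*x^4. Substituting x = B_t:
  d(3*B_t^5/5 - 7*t^2) = (6*B_t^3 - 14*t) dt + (3*B_t^4) dB_t.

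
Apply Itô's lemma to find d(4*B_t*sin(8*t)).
d(4*B_t*sin(8*t)) = (32*B_t*cos(8*t)) dt + (4*sin(8*t)) dB_t

Itô's formula for f(t, x): d f(t, B_t) = (f_t + (1/2) f_xx) dt + f_x dB_t. Compute partials of f(t, x) = 4*x*sin(8*t):
  f_t(t,x)  = 32*x*cos(8*t)
  f_x(t,x)  = 4*sin(8*t)
  f_xx(t,x) = 0
Assemble drift = f_t + (1/2) f_xx = 32*x*cos(8*t) and diffusion = f_x = 4*sin(8*t). Substituting x = B_t:
  d(4*B_t*sin(8*t)) = (32*B_t*cos(8*t)) dt + (4*sin(8*t)) dB_t.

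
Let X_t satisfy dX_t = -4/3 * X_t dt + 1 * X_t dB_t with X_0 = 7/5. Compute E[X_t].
E[X_t] = 7*exp(-4*t/3)/5

For GBM dX = mu X dt + sigma X dB with X_0 = x_0, apply Itô to Y = log X: dY = (mu - sigma^2/2) dt + sigma dB, so Y_t = log(x_0) + (mu - sigma^2/2) t + sigma B_t and hence X_t = x_0 * exp((mu - sigma^2/2) t + sigma B_t).
With mu = -4/3, sigma = 1, x_0 = 7/5, this gives:
  X_t = 7/5 * exp((-11/6) * t + (1) * B_t).
Since sigma*B_t ~ Normal(0, sigma^2 t), E[exp(sigma*B_t)] = exp(sigma^2 t / 2); so E[X_t] = x_0 * exp((mu - sigma^2/2) t) * exp(sigma^2 t / 2) = x_0 * exp(mu t) = 7*exp(-4*t/3)/5.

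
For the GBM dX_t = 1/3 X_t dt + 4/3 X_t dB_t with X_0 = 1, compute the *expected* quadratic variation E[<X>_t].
E[<X>_t] = 8*exp(22*t/9)/11 - 8/11

<X>_t = int_0^t ((4/3) * X_s)^2 ds. Taking expectation inside the integral: E[<X>_t] = (4/3)^2 * int_0^t E[X_s^2] ds. For GBM, E[X_s^2] = x_0^2 * exp((2 mu + sigma^2) s). Integrating:
  E[<X>_t] = (4/3)^2 * 1^2 * (exp((2*(1/3) + (4/3)^2) t) - 1) / (2*(1/3) + (4/3)^2)
           = (4/3)^2 * 1^2 * (exp((22/9) t) - 1) / (22/9) = 8*exp(22*t/9)/11 - 8/11.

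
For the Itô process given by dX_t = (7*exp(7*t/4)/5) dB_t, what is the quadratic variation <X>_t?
<X>_t = 14*exp(7*t/2)/25 - 14/25

For an Itô process dX_t = a(t) dt + b(t) dB_t, the quadratic variation is <X>_t = int_0^t b(s)^2 ds (the drift term does not contribute). Here b(s) = 7*exp(7*s/4)/5, so
  b(s)^2 = 49*exp(7*s/2)/25.
Integrating from 0 to t:
  <X>_t = int_0^t (49*exp(7*s/2)/25) ds = 14*exp(7*t/2)/25 - 14/25.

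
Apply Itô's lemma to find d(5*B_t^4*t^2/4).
d(5*B_t^4*t^2/4) = (5*B_t^2*t*(B_t^2 + 3*t)/2) dt + (5*B_t^3*t^2) dB_t

Itô's formula for f(t, x): d f(t, B_t) = (f_t + (1/2) f_xx) dt + f_x dB_t. Compute partials of f(t, x) = 5*t^2*x^4/4:
  f_t(t,x)  = 5*t*x^4/2
  f_x(t,x)  = 5*t^2*x^3
  f_xx(t,x) = 15*t^2*x^2
Assemble drift = f_t + (1/2) f_xx = 5*t*x^2*(3*t + x^2)/2 and diffusion = f_x = 5*t^2*x^3. Substituting x = B_t:
  d(5*B_t^4*t^2/4) = (5*B_t^2*t*(B_t^2 + 3*t)/2) dt + (5*B_t^3*t^2) dB_t.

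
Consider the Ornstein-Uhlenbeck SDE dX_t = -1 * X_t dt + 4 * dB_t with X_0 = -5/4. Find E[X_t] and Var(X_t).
E[X_t] = -5*exp(-t)/4; Var(X_t) = 8 - 8*exp(-2*t)

The OU SDE dX = -theta X dt + sigma dB admits the integrating factor exp(theta t): d(exp(theta t) X_t) = sigma exp(theta t) dB_t. Integrating from 0 to t:
  X_t = x_0 * exp(-theta t) + sigma * int_0^t exp(-theta (t-s)) dB_s.
The Itô integral has mean 0 and (by the Itô isometry) variance sigma^2 * int_0^t exp(-2 theta (t - s)) ds = sigma^2 * (1 - exp(-2 theta t)) / (2 theta).
With theta = 1, sigma = 4, x_0 = -5/4:
  E[X_t] = -5/4 * exp(-1 t) = -5*exp(-t)/4
  Var(X_t) = (4)^2 * (1 - exp(-2*1 t)) / (2 * 1) = 8 - 8*exp(-2*t).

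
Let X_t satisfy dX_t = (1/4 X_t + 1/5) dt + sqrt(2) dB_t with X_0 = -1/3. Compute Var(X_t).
Var(X_t) = 4*exp(t/2) - 4

The variance V(t) = Var(X_t) satisfies V'(t) = 2 a V(t) + c^2 with V(0) = 0 (drift coefficient is linear in X, diffusion is constant). With a = 1/4, c = sqrt(2), the solution is
  V(t) = (c^2 / (2 a)) * (exp(2 a t) - 1)
       = (sqrt(2)^2 / (2*(1/4))) * (exp((1/2) t) - 1)
       = 4*exp(t/2) - 4.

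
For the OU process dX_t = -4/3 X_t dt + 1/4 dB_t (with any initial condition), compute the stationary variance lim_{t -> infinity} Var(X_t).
lim Var(X_t) = 3/128

The OU SDE dX = -theta X dt + sigma dB admits the integrating factor exp(theta t): d(exp(theta t) X_t) = sigma exp(theta t) dB_t. Integrating from 0 to t gives X_t = x_0 * exp(-theta t) + sigma * int_0^t exp(-theta (t-s)) dB_s for any initial x_0. The Itô integral has variance (by the Itô isometry) sigma^2 * int_0^t exp(-2 theta (t - s)) ds = sigma^2 * (1 - exp(-2 theta t)) / (2 theta), independent of x_0.
With theta = 4/3, sigma = 1/4:
  Var(X_t) = (1/4)^2 * (1 - exp(-2*4/3 t)) / (2 * 4/3) = 3/128 - 3*exp(-8*t/3)/128.
As t -> infinity, exp(-2*4/3 t) -> 0, so the stationary variance is sigma^2 / (2 theta) = 3/128.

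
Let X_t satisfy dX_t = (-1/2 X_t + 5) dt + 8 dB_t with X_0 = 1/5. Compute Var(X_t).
Var(X_t) = 64 - 64*exp(-t)

The variance V(t) = Var(X_t) satisfies V'(t) = 2 a V(t) + c^2 with V(0) = 0 (drift coefficient is linear in X, diffusion is constant). With a = -1/2, c = 8, the solution is
  V(t) = (c^2 / (2 a)) * (exp(2 a t) - 1)
       = (8^2 / (2*(-1/2))) * (exp((-1) t) - 1)
       = 64 - 64*exp(-t).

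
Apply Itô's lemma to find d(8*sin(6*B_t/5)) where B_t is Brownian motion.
d(8*sin(6*B_t/5)) = (-144*sin(6*B_t/5)/25) dt + (48*cos(6*B_t/5)/5) dB_t

Itô's formula for f(B_t) gives d f(B_t) = f'(B_t) dB_t + (1/2) f''(B_t) dt. Compute derivatives of f(x) = 8*sin(6*x/5):
  f'(x)  = 48*cos(6*x/5)/5
  f''(x) = -288*sin(6*x/5)/25
Substitute x = B_t and multiply the f'' term by 1/2:
  drift     = (1/2) * (-288*sin(6*x/5)/25) evaluated at B_t = -144*sin(6*B_t/5)/25
  diffusion = (48*cos(6*x/5)/5) evaluated at B_t = 48*cos(6*B_t/5)/5
Therefore d(8*sin(6*B_t/5)) = (-144*sin(6*B_t/5)/25) dt + (48*cos(6*B_t/5)/5) dB_t.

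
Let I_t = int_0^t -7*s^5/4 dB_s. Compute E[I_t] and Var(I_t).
E[I_t] = 0; Var(I_t) = 49*t^11/176

The Itô integral of a deterministic integrand f(s) has mean 0 because each increment f(s) * (B_{s+ds} - B_s) has mean 0. By the Itô isometry:
  Var( int_0^t f(s) dB_s ) = E[ (int_0^t f(s) dB_s)^2 ] = int_0^t f(s)^2 ds.
Here f(s) = -7*s^5/4, so f(s)^2 = 49*s^10/16. Integrate:
  int_0^t (49*s^10/16) ds = 49*t^11/176.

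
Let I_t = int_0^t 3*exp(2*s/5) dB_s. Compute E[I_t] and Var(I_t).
E[I_t] = 0; Var(I_t) = 45*exp(4*t/5)/4 - 45/4

The Itô integral of a deterministic integrand f(s) has mean 0 because each increment f(s) * (B_{s+ds} - B_s) has mean 0. By the Itô isometry:
  Var( int_0^t f(s) dB_s ) = E[ (int_0^t f(s) dB_s)^2 ] = int_0^t f(s)^2 ds.
Here f(s) = 3*exp(2*s/5), so f(s)^2 = 9*exp(4*s/5). Integrate:
  int_0^t (9*exp(4*s/5)) ds = 45*exp(4*t/5)/4 - 45/4.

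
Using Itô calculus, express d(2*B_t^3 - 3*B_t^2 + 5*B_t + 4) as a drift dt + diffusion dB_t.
d(2*B_t^3 - 3*B_t^2 + 5*B_t + 4) = (6*B_t - 3) dt + (6*B_t^2 - 6*B_t + 5) dB_t

Itô's formula for f(B_t) gives d f(B_t) = f'(B_t) dB_t + (1/2) f''(B_t) dt. Compute derivatives of f(x) = 2*x^3 - 3*x^2 + 5*x + 4:
  f'(x)  = 6*x^2 - 6*x + 5
  f''(x) = 12*x - 6
Substitute x = B_t and multiply the f'' term by 1/2:
  drift     = (1/2) * (12*x - 6) evaluated at B_t = 6*B_t - 3
  diffusion = (6*x^2 - 6*x + 5) evaluated at B_t = 6*B_t^2 - 6*B_t + 5
Therefore d(2*B_t^3 - 3*B_t^2 + 5*B_t + 4) = (6*B_t - 3) dt + (6*B_t^2 - 6*B_t + 5) dB_t.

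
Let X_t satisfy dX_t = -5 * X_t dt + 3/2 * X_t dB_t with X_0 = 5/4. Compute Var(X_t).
Var(X_t) = (25*exp(9*t/4) - 25)*exp(-10*t)/16

For GBM dX = mu X dt + sigma X dB with X_0 = x_0, apply Itô to Y = log X: dY = (mu - sigma^2/2) dt + sigma dB, so Y_t = log(x_0) + (mu - sigma^2/2) t + sigma B_t and hence X_t = x_0 * exp((mu - sigma^2/2) t + sigma B_t).
With mu = -5, sigma = 3/2, x_0 = 5/4, this gives:
  X_t = 5/4 * exp((-49/8) * t + (3/2) * B_t).
Since sigma*B_t ~ Normal(0, sigma^2 t), E[exp(sigma*B_t)] = exp(sigma^2 t / 2); so E[X_t] = x_0 * exp((mu - sigma^2/2) t) * exp(sigma^2 t / 2) = x_0 * exp(mu t) = 5*exp(-5*t)/4.
Var(X_t) = E[X_t^2] - (E[X_t])^2 = x_0^2 * exp(2 mu t) * (exp(sigma^2 t) - 1) = (25*exp(9*t/4) - 25)*exp(-10*t)/16.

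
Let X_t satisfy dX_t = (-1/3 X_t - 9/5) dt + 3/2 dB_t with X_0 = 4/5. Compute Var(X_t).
Var(X_t) = 27/8 - 27*exp(-2*t/3)/8

The variance V(t) = Var(X_t) satisfies V'(t) = 2 a V(t) + c^2 with V(0) = 0 (drift coefficient is linear in X, diffusion is constant). With a = -1/3, c = 3/2, the solution is
  V(t) = (c^2 / (2 a)) * (exp(2 a t) - 1)
       = ((3/2)^2 / (2*(-1/3))) * (exp((-2/3) t) - 1)
       = 27/8 - 27*exp(-2*t/3)/8.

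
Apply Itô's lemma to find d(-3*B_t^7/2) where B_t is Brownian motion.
d(-3*B_t^7/2) = (-63*B_t^5/2) dt + (-21*B_t^6/2) dB_t

Itô's formula for f(B_t) gives d f(B_t) = f'(B_t) dB_t + (1/2) f''(B_t) dt. Compute derivatives of f(x) = -3*x^7/2:
  f'(x)  = -21*x^6/2
  f''(x) = -63*x^5
Substitute x = B_t and multiply the f'' term by 1/2:
  drift     = (1/2) * (-63*x^5) evaluated at B_t = -63*B_t^5/2
  diffusion = (-21*x^6/2) evaluated at B_t = -21*B_t^6/2
Therefore d(-3*B_t^7/2) = (-63*B_t^5/2) dt + (-21*B_t^6/2) dB_t.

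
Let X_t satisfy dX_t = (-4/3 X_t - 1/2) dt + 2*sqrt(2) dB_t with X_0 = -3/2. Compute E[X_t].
E[X_t] = -3/8 - 9*exp(-4*t/3)/8

Taking expectations and using E[dB_t] = 0, the mean m(t) = E[X_t] satisfies the ODE m'(t) = a m(t) + b with m(0) = x_0. With a = -4/3, b = -1/2, x_0 = -3/2, the solution is
  m(t) = x_0 * exp(a t) + (b/a) * (exp(a t) - 1)
       = (-3/2) * exp((-4/3) t) + ((-1/2)/(-4/3)) * (exp((-4/3) t) - 1)
       = -3/8 - 9*exp(-4*t/3)/8.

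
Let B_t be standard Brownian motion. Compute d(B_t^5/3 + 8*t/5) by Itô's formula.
d(B_t^5/3 + 8*t/5) = (10*B_t^3/3 + 8/5) dt + (5*B_t^4/3) dB_t

Itô's formula for f(t, x): d f(t, B_t) = (f_t + (1/2) f_xx) dt + f_x dB_t. Compute partials of f(t, x) = 8*t/5 + x^5/3:
  f_t(t,x)  = 8/5
  f_x(t,x)  = 5*x^4/3
  f_xx(t,x) = 20*x^3/3
Assemble drift = f_t + (1/2) f_xx = 10*x^3/3 + 8/5 and diffusion = f_x = 5*x^4/3. Substituting x = B_t:
  d(B_t^5/3 + 8*t/5) = (10*B_t^3/3 + 8/5) dt + (5*B_t^4/3) dB_t.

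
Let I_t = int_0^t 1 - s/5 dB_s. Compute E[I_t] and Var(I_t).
E[I_t] = 0; Var(I_t) = t*(t^2 - 15*t + 75)/75

The Itô integral of a deterministic integrand f(s) has mean 0 because each increment f(s) * (B_{s+ds} - B_s) has mean 0. By the Itô isometry:
  Var( int_0^t f(s) dB_s ) = E[ (int_0^t f(s) dB_s)^2 ] = int_0^t f(s)^2 ds.
Here f(s) = 1 - s/5, so f(s)^2 = (s - 5)^2/25. Integrate:
  int_0^t ((s - 5)^2/25) ds = t*(t^2 - 15*t + 75)/75.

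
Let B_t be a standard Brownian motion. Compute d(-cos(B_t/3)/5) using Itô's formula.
d(-cos(B_t/3)/5) = (cos(B_t/3)/90) dt + (sin(B_t/3)/15) dB_t

Itô's formula for f(B_t) gives d f(B_t) = f'(B_t) dB_t + (1/2) f''(B_t) dt. Compute derivatives of f(x) = -cos(x/3)/5:
  f'(x)  = sin(x/3)/15
  f''(x) = cos(x/3)/45
Substitute x = B_t and multiply the f'' term by 1/2:
  drift     = (1/2) * (cos(x/3)/45) evaluated at B_t = cos(B_t/3)/90
  diffusion = (sin(x/3)/15) evaluated at B_t = sin(B_t/3)/15
Therefore d(-cos(B_t/3)/5) = (cos(B_t/3)/90) dt + (sin(B_t/3)/15) dB_t.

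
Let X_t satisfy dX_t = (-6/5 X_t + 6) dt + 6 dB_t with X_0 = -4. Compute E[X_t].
E[X_t] = 5 - 9*exp(-6*t/5)

Taking expectations and using E[dB_t] = 0, the mean m(t) = E[X_t] satisfies the ODE m'(t) = a m(t) + b with m(0) = x_0. With a = -6/5, b = 6, x_0 = -4, the solution is
  m(t) = x_0 * exp(a t) + (b/a) * (exp(a t) - 1)
       = (-4) * exp((-6/5) t) + (6/(-6/5)) * (exp((-6/5) t) - 1)
       = 5 - 9*exp(-6*t/5).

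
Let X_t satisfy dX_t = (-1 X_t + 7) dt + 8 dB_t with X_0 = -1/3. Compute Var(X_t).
Var(X_t) = 32 - 32*exp(-2*t)

The variance V(t) = Var(X_t) satisfies V'(t) = 2 a V(t) + c^2 with V(0) = 0 (drift coefficient is linear in X, diffusion is constant). With a = -1, c = 8, the solution is
  V(t) = (c^2 / (2 a)) * (exp(2 a t) - 1)
       = (8^2 / (2*(-1))) * (exp((-2) t) - 1)
       = 32 - 32*exp(-2*t).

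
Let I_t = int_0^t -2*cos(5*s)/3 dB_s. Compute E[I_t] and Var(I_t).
E[I_t] = 0; Var(I_t) = 2*t/9 + sin(10*t)/45

The Itô integral of a deterministic integrand f(s) has mean 0 because each increment f(s) * (B_{s+ds} - B_s) has mean 0. By the Itô isometry:
  Var( int_0^t f(s) dB_s ) = E[ (int_0^t f(s) dB_s)^2 ] = int_0^t f(s)^2 ds.
Here f(s) = -2*cos(5*s)/3, so f(s)^2 = 4*cos(5*s)^2/9. Integrate:
  int_0^t (4*cos(5*s)^2/9) ds = 2*t/9 + sin(10*t)/45.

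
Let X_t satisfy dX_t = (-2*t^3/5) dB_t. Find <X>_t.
<X>_t = 4*t^7/175

For an Itô process dX_t = a(t) dt + b(t) dB_t, the quadratic variation is <X>_t = int_0^t b(s)^2 ds (the drift term does not contribute). Here b(s) = -2*s^3/5, so
  b(s)^2 = 4*s^6/25.
Integrating from 0 to t:
  <X>_t = int_0^t (4*s^6/25) ds = 4*t^7/175.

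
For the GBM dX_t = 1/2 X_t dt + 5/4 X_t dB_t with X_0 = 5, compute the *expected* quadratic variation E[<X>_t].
E[<X>_t] = 625*exp(41*t/16)/41 - 625/41

<X>_t = int_0^t ((5/4) * X_s)^2 ds. Taking expectation inside the integral: E[<X>_t] = (5/4)^2 * int_0^t E[X_s^2] ds. For GBM, E[X_s^2] = x_0^2 * exp((2 mu + sigma^2) s). Integrating:
  E[<X>_t] = (5/4)^2 * 5^2 * (exp((2*(1/2) + (5/4)^2) t) - 1) / (2*(1/2) + (5/4)^2)
           = (5/4)^2 * 5^2 * (exp((41/16) t) - 1) / (41/16) = 625*exp(41*t/16)/41 - 625/41.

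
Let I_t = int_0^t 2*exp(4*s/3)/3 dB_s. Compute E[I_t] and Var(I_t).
E[I_t] = 0; Var(I_t) = exp(8*t/3)/6 - 1/6

The Itô integral of a deterministic integrand f(s) has mean 0 because each increment f(s) * (B_{s+ds} - B_s) has mean 0. By the Itô isometry:
  Var( int_0^t f(s) dB_s ) = E[ (int_0^t f(s) dB_s)^2 ] = int_0^t f(s)^2 ds.
Here f(s) = 2*exp(4*s/3)/3, so f(s)^2 = 4*exp(8*s/3)/9. Integrate:
  int_0^t (4*exp(8*s/3)/9) ds = exp(8*t/3)/6 - 1/6.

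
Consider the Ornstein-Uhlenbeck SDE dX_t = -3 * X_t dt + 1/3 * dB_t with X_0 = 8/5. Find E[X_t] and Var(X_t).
E[X_t] = 8*exp(-3*t)/5; Var(X_t) = 1/54 - exp(-6*t)/54

The OU SDE dX = -theta X dt + sigma dB admits the integrating factor exp(theta t): d(exp(theta t) X_t) = sigma exp(theta t) dB_t. Integrating from 0 to t:
  X_t = x_0 * exp(-theta t) + sigma * int_0^t exp(-theta (t-s)) dB_s.
The Itô integral has mean 0 and (by the Itô isometry) variance sigma^2 * int_0^t exp(-2 theta (t - s)) ds = sigma^2 * (1 - exp(-2 theta t)) / (2 theta).
With theta = 3, sigma = 1/3, x_0 = 8/5:
  E[X_t] = 8/5 * exp(-3 t) = 8*exp(-3*t)/5
  Var(X_t) = (1/3)^2 * (1 - exp(-2*3 t)) / (2 * 3) = 1/54 - exp(-6*t)/54.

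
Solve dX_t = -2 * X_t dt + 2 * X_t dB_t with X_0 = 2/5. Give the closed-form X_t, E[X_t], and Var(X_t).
X_t = 2/5 * exp((-4) t + (2) B_t); E[X_t] = 2*exp(-2*t)/5; Var(X_t) = 4/25 - 4*exp(-4*t)/25

For GBM dX = mu X dt + sigma X dB with X_0 = x_0, apply Itô to Y = log X: dY = (mu - sigma^2/2) dt + sigma dB, so Y_t = log(x_0) + (mu - sigma^2/2) t + sigma B_t and hence X_t = x_0 * exp((mu - sigma^2/2) t + sigma B_t).
With mu = -2, sigma = 2, x_0 = 2/5, this gives:
  X_t = 2/5 * exp((-4) * t + (2) * B_t).
Since sigma*B_t ~ Normal(0, sigma^2 t), E[exp(sigma*B_t)] = exp(sigma^2 t / 2); so E[X_t] = x_0 * exp((mu - sigma^2/2) t) * exp(sigma^2 t / 2) = x_0 * exp(mu t) = 2*exp(-2*t)/5.
Var(X_t) = E[X_t^2] - (E[X_t])^2 = x_0^2 * exp(2 mu t) * (exp(sigma^2 t) - 1) = 4/25 - 4*exp(-4*t)/25.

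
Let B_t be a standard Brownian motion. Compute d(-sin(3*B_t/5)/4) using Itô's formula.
d(-sin(3*B_t/5)/4) = (9*sin(3*B_t/5)/200) dt + (-3*cos(3*B_t/5)/20) dB_t

Itô's formula for f(B_t) gives d f(B_t) = f'(B_t) dB_t + (1/2) f''(B_t) dt. Compute derivatives of f(x) = -sin(3*x/5)/4:
  f'(x)  = -3*cos(3*x/5)/20
  f''(x) = 9*sin(3*x/5)/100
Substitute x = B_t and multiply the f'' term by 1/2:
  drift     = (1/2) * (9*sin(3*x/5)/100) evaluated at B_t = 9*sin(3*B_t/5)/200
  diffusion = (-3*cos(3*x/5)/20) evaluated at B_t = -3*cos(3*B_t/5)/20
Therefore d(-sin(3*B_t/5)/4) = (9*sin(3*B_t/5)/200) dt + (-3*cos(3*B_t/5)/20) dB_t.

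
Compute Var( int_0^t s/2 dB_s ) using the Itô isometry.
Var = t^3/12

The Itô integral of a deterministic integrand f(s) has mean 0 because each increment f(s) * (B_{s+ds} - B_s) has mean 0. By the Itô isometry:
  Var( int_0^t f(s) dB_s ) = E[ (int_0^t f(s) dB_s)^2 ] = int_0^t f(s)^2 ds.
Here f(s) = s/2, so f(s)^2 = s^2/4. Integrate:
  int_0^t (s^2/4) ds = t^3/12.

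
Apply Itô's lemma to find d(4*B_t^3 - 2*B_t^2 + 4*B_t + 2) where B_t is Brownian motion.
d(4*B_t^3 - 2*B_t^2 + 4*B_t + 2) = (12*B_t - 2) dt + (12*B_t^2 - 4*B_t + 4) dB_t

Itô's formula for f(B_t) gives d f(B_t) = f'(B_t) dB_t + (1/2) f''(B_t) dt. Compute derivatives of f(x) = 4*x^3 - 2*x^2 + 4*x + 2:
  f'(x)  = 12*x^2 - 4*x + 4
  f''(x) = 24*x - 4
Substitute x = B_t and multiply the f'' term by 1/2:
  drift     = (1/2) * (24*x - 4) evaluated at B_t = 12*B_t - 2
  diffusion = (12*x^2 - 4*x + 4) evaluated at B_t = 12*B_t^2 - 4*B_t + 4
Therefore d(4*B_t^3 - 2*B_t^2 + 4*B_t + 2) = (12*B_t - 2) dt + (12*B_t^2 - 4*B_t + 4) dB_t.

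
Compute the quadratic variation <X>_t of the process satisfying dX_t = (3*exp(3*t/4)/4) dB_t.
<X>_t = 3*exp(3*t/2)/8 - 3/8

For an Itô process dX_t = a(t) dt + b(t) dB_t, the quadratic variation is <X>_t = int_0^t b(s)^2 ds (the drift term does not contribute). Here b(s) = 3*exp(3*s/4)/4, so
  b(s)^2 = 9*exp(3*s/2)/16.
Integrating from 0 to t:
  <X>_t = int_0^t (9*exp(3*s/2)/16) ds = 3*exp(3*t/2)/8 - 3/8.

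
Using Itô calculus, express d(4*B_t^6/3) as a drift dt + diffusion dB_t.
d(4*B_t^6/3) = (20*B_t^4) dt + (8*B_t^5) dB_t

Itô's formula for f(B_t) gives d f(B_t) = f'(B_t) dB_t + (1/2) f''(B_t) dt. Compute derivatives of f(x) = 4*x^6/3:
  f'(x)  = 8*x^5
  f''(x) = 40*x^4
Substitute x = B_t and multiply the f'' term by 1/2:
  drift     = (1/2) * (40*x^4) evaluated at B_t = 20*B_t^4
  diffusion = (8*x^5) evaluated at B_t = 8*B_t^5
Therefore d(4*B_t^6/3) = (20*B_t^4) dt + (8*B_t^5) dB_t.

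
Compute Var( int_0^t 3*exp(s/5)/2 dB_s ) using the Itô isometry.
Var = 45*exp(2*t/5)/8 - 45/8

The Itô integral of a deterministic integrand f(s) has mean 0 because each increment f(s) * (B_{s+ds} - B_s) has mean 0. By the Itô isometry:
  Var( int_0^t f(s) dB_s ) = E[ (int_0^t f(s) dB_s)^2 ] = int_0^t f(s)^2 ds.
Here f(s) = 3*exp(s/5)/2, so f(s)^2 = 9*exp(2*s/5)/4. Integrate:
  int_0^t (9*exp(2*s/5)/4) ds = 45*exp(2*t/5)/8 - 45/8.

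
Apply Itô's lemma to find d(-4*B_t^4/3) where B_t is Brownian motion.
d(-4*B_t^4/3) = (-8*B_t^2) dt + (-16*B_t^3/3) dB_t

Itô's formula for f(B_t) gives d f(B_t) = f'(B_t) dB_t + (1/2) f''(B_t) dt. Compute derivatives of f(x) = -4*x^4/3:
  f'(x)  = -16*x^3/3
  f''(x) = -16*x^2
Substitute x = B_t and multiply the f'' term by 1/2:
  drift     = (1/2) * (-16*x^2) evaluated at B_t = -8*B_t^2
  diffusion = (-16*x^3/3) evaluated at B_t = -16*B_t^3/3
Therefore d(-4*B_t^4/3) = (-8*B_t^2) dt + (-16*B_t^3/3) dB_t.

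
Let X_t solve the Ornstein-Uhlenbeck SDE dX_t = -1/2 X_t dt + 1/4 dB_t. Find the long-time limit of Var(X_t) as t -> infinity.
lim Var(X_t) = 1/16

The OU SDE dX = -theta X dt + sigma dB admits the integrating factor exp(theta t): d(exp(theta t) X_t) = sigma exp(theta t) dB_t. Integrating from 0 to t gives X_t = x_0 * exp(-theta t) + sigma * int_0^t exp(-theta (t-s)) dB_s for any initial x_0. The Itô integral has variance (by the Itô isometry) sigma^2 * int_0^t exp(-2 theta (t - s)) ds = sigma^2 * (1 - exp(-2 theta t)) / (2 theta), independent of x_0.
With theta = 1/2, sigma = 1/4:
  Var(X_t) = (1/4)^2 * (1 - exp(-2*1/2 t)) / (2 * 1/2) = (exp(t) - 1)*exp(-t)/16.
As t -> infinity, exp(-2*1/2 t) -> 0, so the stationary variance is sigma^2 / (2 theta) = 1/16.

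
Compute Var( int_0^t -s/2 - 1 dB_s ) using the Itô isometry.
Var = t*(t^2 + 6*t + 12)/12

The Itô integral of a deterministic integrand f(s) has mean 0 because each increment f(s) * (B_{s+ds} - B_s) has mean 0. By the Itô isometry:
  Var( int_0^t f(s) dB_s ) = E[ (int_0^t f(s) dB_s)^2 ] = int_0^t f(s)^2 ds.
Here f(s) = -s/2 - 1, so f(s)^2 = (s + 2)^2/4. Integrate:
  int_0^t ((s + 2)^2/4) ds = t*(t^2 + 6*t + 12)/12.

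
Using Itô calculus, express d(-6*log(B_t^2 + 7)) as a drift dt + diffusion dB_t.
d(-6*log(B_t^2 + 7)) = (6*(B_t^2 - 7)/(B_t^2 + 7)^2) dt + (-12*B_t/(B_t^2 + 7)) dB_t

Itô's formula for f(B_t) gives d f(B_t) = f'(B_t) dB_t + (1/2) f''(B_t) dt. Compute derivatives of f(x) = -6*log(x^2 + 7):
  f'(x)  = -12*x/(x^2 + 7)
  f''(x) = 12*(x^2 - 7)/(x^2 + 7)^2
Substitute x = B_t and multiply the f'' term by 1/2:
  drift     = (1/2) * (12*(x^2 - 7)/(x^2 + 7)^2) evaluated at B_t = 6*(B_t^2 - 7)/(B_t^2 + 7)^2
  diffusion = (-12*x/(x^2 + 7)) evaluated at B_t = -12*B_t/(B_t^2 + 7)
Therefore d(-6*log(B_t^2 + 7)) = (6*(B_t^2 - 7)/(B_t^2 + 7)^2) dt + (-12*B_t/(B_t^2 + 7)) dB_t.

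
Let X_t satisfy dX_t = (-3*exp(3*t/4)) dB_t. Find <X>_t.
<X>_t = 6*exp(3*t/2) - 6

For an Itô process dX_t = a(t) dt + b(t) dB_t, the quadratic variation is <X>_t = int_0^t b(s)^2 ds (the drift term does not contribute). Here b(s) = -3*exp(3*s/4), so
  b(s)^2 = 9*exp(3*s/2).
Integrating from 0 to t:
  <X>_t = int_0^t (9*exp(3*s/2)) ds = 6*exp(3*t/2) - 6.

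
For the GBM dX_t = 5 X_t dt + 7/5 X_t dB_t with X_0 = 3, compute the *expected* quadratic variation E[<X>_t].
E[<X>_t] = 441*exp(299*t/25)/299 - 441/299

<X>_t = int_0^t ((7/5) * X_s)^2 ds. Taking expectation inside the integral: E[<X>_t] = (7/5)^2 * int_0^t E[X_s^2] ds. For GBM, E[X_s^2] = x_0^2 * exp((2 mu + sigma^2) s). Integrating:
  E[<X>_t] = (7/5)^2 * 3^2 * (exp((2*5 + (7/5)^2) t) - 1) / (2*5 + (7/5)^2)
           = (7/5)^2 * 3^2 * (exp((299/25) t) - 1) / (299/25) = 441*exp(299*t/25)/299 - 441/299.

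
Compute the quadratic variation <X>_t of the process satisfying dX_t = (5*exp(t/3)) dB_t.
<X>_t = 75*exp(2*t/3)/2 - 75/2

For an Itô process dX_t = a(t) dt + b(t) dB_t, the quadratic variation is <X>_t = int_0^t b(s)^2 ds (the drift term does not contribute). Here b(s) = 5*exp(s/3), so
  b(s)^2 = 25*exp(2*s/3).
Integrating from 0 to t:
  <X>_t = int_0^t (25*exp(2*s/3)) ds = 75*exp(2*t/3)/2 - 75/2.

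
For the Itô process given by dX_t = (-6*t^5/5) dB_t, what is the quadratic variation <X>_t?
<X>_t = 36*t^11/275

For an Itô process dX_t = a(t) dt + b(t) dB_t, the quadratic variation is <X>_t = int_0^t b(s)^2 ds (the drift term does not contribute). Here b(s) = -6*s^5/5, so
  b(s)^2 = 36*s^10/25.
Integrating from 0 to t:
  <X>_t = int_0^t (36*s^10/25) ds = 36*t^11/275.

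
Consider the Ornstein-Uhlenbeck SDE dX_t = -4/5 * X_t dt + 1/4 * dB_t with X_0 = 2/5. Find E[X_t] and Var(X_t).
E[X_t] = 2*exp(-4*t/5)/5; Var(X_t) = 5/128 - 5*exp(-8*t/5)/128

The OU SDE dX = -theta X dt + sigma dB admits the integrating factor exp(theta t): d(exp(theta t) X_t) = sigma exp(theta t) dB_t. Integrating from 0 to t:
  X_t = x_0 * exp(-theta t) + sigma * int_0^t exp(-theta (t-s)) dB_s.
The Itô integral has mean 0 and (by the Itô isometry) variance sigma^2 * int_0^t exp(-2 theta (t - s)) ds = sigma^2 * (1 - exp(-2 theta t)) / (2 theta).
With theta = 4/5, sigma = 1/4, x_0 = 2/5:
  E[X_t] = 2/5 * exp(-4/5 t) = 2*exp(-4*t/5)/5
  Var(X_t) = (1/4)^2 * (1 - exp(-2*4/5 t)) / (2 * 4/5) = 5/128 - 5*exp(-8*t/5)/128.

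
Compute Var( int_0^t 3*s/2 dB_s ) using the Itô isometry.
Var = 3*t^3/4

The Itô integral of a deterministic integrand f(s) has mean 0 because each increment f(s) * (B_{s+ds} - B_s) has mean 0. By the Itô isometry:
  Var( int_0^t f(s) dB_s ) = E[ (int_0^t f(s) dB_s)^2 ] = int_0^t f(s)^2 ds.
Here f(s) = 3*s/2, so f(s)^2 = 9*s^2/4. Integrate:
  int_0^t (9*s^2/4) ds = 3*t^3/4.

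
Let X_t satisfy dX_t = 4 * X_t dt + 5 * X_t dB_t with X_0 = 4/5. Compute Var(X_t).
Var(X_t) = 16*(exp(25*t) - 1)*exp(8*t)/25

For GBM dX = mu X dt + sigma X dB with X_0 = x_0, apply Itô to Y = log X: dY = (mu - sigma^2/2) dt + sigma dB, so Y_t = log(x_0) + (mu - sigma^2/2) t + sigma B_t and hence X_t = x_0 * exp((mu - sigma^2/2) t + sigma B_t).
With mu = 4, sigma = 5, x_0 = 4/5, this gives:
  X_t = 4/5 * exp((-17/2) * t + (5) * B_t).
Since sigma*B_t ~ Normal(0, sigma^2 t), E[exp(sigma*B_t)] = exp(sigma^2 t / 2); so E[X_t] = x_0 * exp((mu - sigma^2/2) t) * exp(sigma^2 t / 2) = x_0 * exp(mu t) = 4*exp(4*t)/5.
Var(X_t) = E[X_t^2] - (E[X_t])^2 = x_0^2 * exp(2 mu t) * (exp(sigma^2 t) - 1) = 16*(exp(25*t) - 1)*exp(8*t)/25.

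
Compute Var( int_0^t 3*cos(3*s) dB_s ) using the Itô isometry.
Var = 9*t/2 + 3*sin(6*t)/4

The Itô integral of a deterministic integrand f(s) has mean 0 because each increment f(s) * (B_{s+ds} - B_s) has mean 0. By the Itô isometry:
  Var( int_0^t f(s) dB_s ) = E[ (int_0^t f(s) dB_s)^2 ] = int_0^t f(s)^2 ds.
Here f(s) = 3*cos(3*s), so f(s)^2 = 9*cos(3*s)^2. Integrate:
  int_0^t (9*cos(3*s)^2) ds = 9*t/2 + 3*sin(6*t)/4.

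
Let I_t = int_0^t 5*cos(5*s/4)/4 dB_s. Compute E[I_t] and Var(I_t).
E[I_t] = 0; Var(I_t) = 25*t/32 + 5*sin(5*t/2)/16

The Itô integral of a deterministic integrand f(s) has mean 0 because each increment f(s) * (B_{s+ds} - B_s) has mean 0. By the Itô isometry:
  Var( int_0^t f(s) dB_s ) = E[ (int_0^t f(s) dB_s)^2 ] = int_0^t f(s)^2 ds.
Here f(s) = 5*cos(5*s/4)/4, so f(s)^2 = 25*cos(5*s/4)^2/16. Integrate:
  int_0^t (25*cos(5*s/4)^2/16) ds = 25*t/32 + 5*sin(5*t/2)/16.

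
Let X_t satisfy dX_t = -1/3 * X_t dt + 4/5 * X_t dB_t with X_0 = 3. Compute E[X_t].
E[X_t] = 3*exp(-t/3)

For GBM dX = mu X dt + sigma X dB with X_0 = x_0, apply Itô to Y = log X: dY = (mu - sigma^2/2) dt + sigma dB, so Y_t = log(x_0) + (mu - sigma^2/2) t + sigma B_t and hence X_t = x_0 * exp((mu - sigma^2/2) t + sigma B_t).
With mu = -1/3, sigma = 4/5, x_0 = 3, this gives:
  X_t = 3 * exp((-49/75) * t + (4/5) * B_t).
Since sigma*B_t ~ Normal(0, sigma^2 t), E[exp(sigma*B_t)] = exp(sigma^2 t / 2); so E[X_t] = x_0 * exp((mu - sigma^2/2) t) * exp(sigma^2 t / 2) = x_0 * exp(mu t) = 3*exp(-t/3).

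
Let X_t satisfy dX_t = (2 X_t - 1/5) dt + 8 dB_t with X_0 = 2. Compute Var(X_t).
Var(X_t) = 16*exp(4*t) - 16

The variance V(t) = Var(X_t) satisfies V'(t) = 2 a V(t) + c^2 with V(0) = 0 (drift coefficient is linear in X, diffusion is constant). With a = 2, c = 8, the solution is
  V(t) = (c^2 / (2 a)) * (exp(2 a t) - 1)
       = (8^2 / (2*2)) * (exp(4 t) - 1)
       = 16*exp(4*t) - 16.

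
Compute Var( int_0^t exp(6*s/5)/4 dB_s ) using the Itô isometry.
Var = 5*exp(12*t/5)/192 - 5/192

The Itô integral of a deterministic integrand f(s) has mean 0 because each increment f(s) * (B_{s+ds} - B_s) has mean 0. By the Itô isometry:
  Var( int_0^t f(s) dB_s ) = E[ (int_0^t f(s) dB_s)^2 ] = int_0^t f(s)^2 ds.
Here f(s) = exp(6*s/5)/4, so f(s)^2 = exp(12*s/5)/16. Integrate:
  int_0^t (exp(12*s/5)/16) ds = 5*exp(12*t/5)/192 - 5/192.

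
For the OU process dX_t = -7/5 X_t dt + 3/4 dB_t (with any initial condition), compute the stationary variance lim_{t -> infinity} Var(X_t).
lim Var(X_t) = 45/224

The OU SDE dX = -theta X dt + sigma dB admits the integrating factor exp(theta t): d(exp(theta t) X_t) = sigma exp(theta t) dB_t. Integrating from 0 to t gives X_t = x_0 * exp(-theta t) + sigma * int_0^t exp(-theta (t-s)) dB_s for any initial x_0. The Itô integral has variance (by the Itô isometry) sigma^2 * int_0^t exp(-2 theta (t - s)) ds = sigma^2 * (1 - exp(-2 theta t)) / (2 theta), independent of x_0.
With theta = 7/5, sigma = 3/4:
  Var(X_t) = (3/4)^2 * (1 - exp(-2*7/5 t)) / (2 * 7/5) = 45/224 - 45*exp(-14*t/5)/224.
As t -> infinity, exp(-2*7/5 t) -> 0, so the stationary variance is sigma^2 / (2 theta) = 45/224.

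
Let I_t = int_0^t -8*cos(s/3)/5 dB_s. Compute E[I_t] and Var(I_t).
E[I_t] = 0; Var(I_t) = 32*t/25 + 48*sin(2*t/3)/25

The Itô integral of a deterministic integrand f(s) has mean 0 because each increment f(s) * (B_{s+ds} - B_s) has mean 0. By the Itô isometry:
  Var( int_0^t f(s) dB_s ) = E[ (int_0^t f(s) dB_s)^2 ] = int_0^t f(s)^2 ds.
Here f(s) = -8*cos(s/3)/5, so f(s)^2 = 64*cos(s/3)^2/25. Integrate:
  int_0^t (64*cos(s/3)^2/25) ds = 32*t/25 + 48*sin(2*t/3)/25.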